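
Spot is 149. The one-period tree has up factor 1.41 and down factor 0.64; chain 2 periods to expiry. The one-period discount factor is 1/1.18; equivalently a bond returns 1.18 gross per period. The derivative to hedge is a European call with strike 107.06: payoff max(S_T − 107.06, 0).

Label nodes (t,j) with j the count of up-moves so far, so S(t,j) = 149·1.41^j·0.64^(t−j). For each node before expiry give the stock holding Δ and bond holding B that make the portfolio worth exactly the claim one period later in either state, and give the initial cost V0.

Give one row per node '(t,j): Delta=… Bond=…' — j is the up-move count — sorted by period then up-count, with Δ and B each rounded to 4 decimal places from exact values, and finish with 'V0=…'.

(0,0): Delta=0.8984 Bond=-58.8071
(1,0): Delta=0.3731 Bond=-19.2983
(1,1): Delta=1.0000 Bond=-90.7288
V0=75.0607

Under the risk-neutral measure, an up-move has probability p* = (R−d)/(u−d) = 0.7013 and values discount at R = 1.18.
Terminal values V(2,·): V(2,0)=0.0000, V(2,1)=27.3976, V(2,2)=189.1669
  t=1,j=0: stock 95.3600 → up 134.4576 (V=27.3976), down 61.0304 (V=0.0000). Price 16.2830; hedge Δ=0.3731, bond B=-19.2983.
  t=1,j=1: stock 210.0900 → up 296.2269 (V=189.1669), down 134.4576 (V=27.3976). Price 119.3612; hedge Δ=1.0000, bond B=-90.7288.
  t=0,j=0: stock 149.0000 → up 210.0900 (V=119.3612), down 95.3600 (V=16.2830). Price 75.0607; hedge Δ=0.8984, bond B=-58.8071.
Self-financing check: at every node Δ·S+B equals the discounted successor values.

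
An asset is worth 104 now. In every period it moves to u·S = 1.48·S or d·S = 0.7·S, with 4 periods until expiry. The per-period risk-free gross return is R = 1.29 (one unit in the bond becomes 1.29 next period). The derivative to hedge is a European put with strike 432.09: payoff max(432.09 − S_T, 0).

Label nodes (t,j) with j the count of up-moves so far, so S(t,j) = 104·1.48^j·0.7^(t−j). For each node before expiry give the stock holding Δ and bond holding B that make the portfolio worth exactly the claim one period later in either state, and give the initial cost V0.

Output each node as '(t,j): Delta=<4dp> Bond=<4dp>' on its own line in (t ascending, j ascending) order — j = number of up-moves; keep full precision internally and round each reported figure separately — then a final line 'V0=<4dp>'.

No-arbitrage ⇒ martingale measure with p* = (R−d)/(u−d) = 0.7564.
At expiry t=4: V(4,0)=407.1196, V(4,1)=379.2954, V(4,2)=320.4672, V(4,3)=196.0875, V(4,4)=0.0000
  t=3,j=0: stock 35.6720 → up 52.7946 (V=379.2954), down 24.9704 (V=407.1196). Price 299.2815; hedge Δ=-1.0000, bond B=334.9535.
  t=3,j=1: stock 75.4208 → up 111.6228 (V=320.4672), down 52.7946 (V=379.2954). Price 259.5327; hedge Δ=-1.0000, bond B=334.9535.
  t=3,j=2: stock 159.4611 → up 236.0025 (V=196.0875), down 111.6228 (V=320.4672). Price 175.4924; hedge Δ=-1.0000, bond B=334.9535.
  t=3,j=3: stock 337.1464 → up 498.9766 (V=0.0000), down 236.0025 (V=196.0875). Price 37.0271; hedge Δ=-0.7457, bond B=288.4214.
  t=2,j=0: stock 50.9600 → up 75.4208 (V=259.5327), down 35.6720 (V=299.2815). Price 208.6939; hedge Δ=-1.0000, bond B=259.6539.
  t=2,j=1: stock 107.7440 → up 159.4611 (V=175.4924), down 75.4208 (V=259.5327). Price 151.9099; hedge Δ=-1.0000, bond B=259.6539.
  t=2,j=2: stock 227.8016 → up 337.1464 (V=37.0271), down 159.4611 (V=175.4924). Price 54.8495; hedge Δ=-0.7793, bond B=232.3691.
  t=1,j=0: stock 72.8000 → up 107.7440 (V=151.9099), down 50.9600 (V=208.6939). Price 128.4821; hedge Δ=-1.0000, bond B=201.2821.
  t=1,j=1: stock 153.9200 → up 227.8016 (V=54.8495), down 107.7440 (V=151.9099). Price 60.8468; hedge Δ=-0.8084, bond B=185.2832.
  t=0,j=0: stock 104.0000 → up 153.9200 (V=60.8468), down 72.8000 (V=128.4821). Price 59.9396; hedge Δ=-0.8338, bond B=146.6515.
Each (Δ,B) replicates both successor values, so the strategy is self-financing and V0 is arbitrage-free.

(0,0): Delta=-0.8338 Bond=146.6515
(1,0): Delta=-1.0000 Bond=201.2821
(1,1): Delta=-0.8084 Bond=185.2832
(2,0): Delta=-1.0000 Bond=259.6539
(2,1): Delta=-1.0000 Bond=259.6539
(2,2): Delta=-0.7793 Bond=232.3691
(3,0): Delta=-1.0000 Bond=334.9535
(3,1): Delta=-1.0000 Bond=334.9535
(3,2): Delta=-1.0000 Bond=334.9535
(3,3): Delta=-0.7457 Bond=288.4214
V0=59.9396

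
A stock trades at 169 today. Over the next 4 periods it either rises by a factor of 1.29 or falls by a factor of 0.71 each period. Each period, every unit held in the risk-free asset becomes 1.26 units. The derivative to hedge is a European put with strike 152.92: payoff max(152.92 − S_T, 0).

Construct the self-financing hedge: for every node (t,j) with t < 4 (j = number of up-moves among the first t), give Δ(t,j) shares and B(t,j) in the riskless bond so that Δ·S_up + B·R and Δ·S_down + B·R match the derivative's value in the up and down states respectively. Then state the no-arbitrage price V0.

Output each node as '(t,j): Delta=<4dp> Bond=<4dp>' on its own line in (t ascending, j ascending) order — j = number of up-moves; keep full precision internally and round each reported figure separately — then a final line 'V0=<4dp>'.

(0,0): Delta=-0.0104 Bond=1.8431
(1,0): Delta=-0.1482 Bond=18.8521
(1,1): Delta=-0.0063 Bond=1.4207
(2,0): Delta=-1.0000 Bond=96.3215
(2,1): Delta=-0.1226 Bond=19.7954
(2,2): Delta=-0.0028 Bond=0.8080
(3,0): Delta=-1.0000 Bond=121.3651
(3,1): Delta=-1.0000 Bond=121.3651
(3,2): Delta=-0.0963 Bond=19.6827
(3,3): Delta=0.0000 Bond=0.0000
V0=0.0798

No-arbitrage ⇒ martingale measure with p* = (R−d)/(u−d) = 0.9483.
Terminal payoffs: V(4,0)=109.9743, V(4,1)=74.8918, V(4,2)=11.1505, V(4,3)=0.0000, V(4,4)=0.0000
  t=3,j=0: stock 60.4870 → up 78.0282 (V=74.8918), down 42.9457 (V=109.9743). Price 60.8781; hedge Δ=-1.0000, bond B=121.3651.
  t=3,j=1: stock 109.8988 → up 141.7695 (V=11.1505), down 78.0282 (V=74.8918). Price 11.4662; hedge Δ=-1.0000, bond B=121.3651.
  t=3,j=2: stock 199.6754 → up 257.5812 (V=0.0000), down 141.7695 (V=11.1505). Price 0.4577; hedge Δ=-0.0963, bond B=19.6827.
  t=3,j=3: stock 362.7904 → up 467.9997 (V=0.0000), down 257.5812 (V=0.0000). Price 0.0000; hedge Δ=0.0000, bond B=0.0000.
  t=2,j=0: stock 85.1929 → up 109.8988 (V=11.4662), down 60.4870 (V=60.8781). Price 11.1286; hedge Δ=-1.0000, bond B=96.3215.
  t=2,j=1: stock 154.7871 → up 199.6754 (V=0.4577), down 109.8988 (V=11.4662). Price 0.8152; hedge Δ=-0.1226, bond B=19.7954.
  t=2,j=2: stock 281.2329 → up 362.7904 (V=0.0000), down 199.6754 (V=0.4577). Price 0.0188; hedge Δ=-0.0028, bond B=0.8080.
  t=1,j=0: stock 119.9900 → up 154.7871 (V=0.8152), down 85.1929 (V=11.1286). Price 1.0704; hedge Δ=-0.1482, bond B=18.8521.
  t=1,j=1: stock 218.0100 → up 281.2329 (V=0.0188), down 154.7871 (V=0.8152). Price 0.0476; hedge Δ=-0.0063, bond B=1.4207.
  t=0,j=0: stock 169.0000 → up 218.0100 (V=0.0476), down 119.9900 (V=1.0704). Price 0.0798; hedge Δ=-0.0104, bond B=1.8431.
Root portfolio cost Δ·169+B reproduces V0=0.0798.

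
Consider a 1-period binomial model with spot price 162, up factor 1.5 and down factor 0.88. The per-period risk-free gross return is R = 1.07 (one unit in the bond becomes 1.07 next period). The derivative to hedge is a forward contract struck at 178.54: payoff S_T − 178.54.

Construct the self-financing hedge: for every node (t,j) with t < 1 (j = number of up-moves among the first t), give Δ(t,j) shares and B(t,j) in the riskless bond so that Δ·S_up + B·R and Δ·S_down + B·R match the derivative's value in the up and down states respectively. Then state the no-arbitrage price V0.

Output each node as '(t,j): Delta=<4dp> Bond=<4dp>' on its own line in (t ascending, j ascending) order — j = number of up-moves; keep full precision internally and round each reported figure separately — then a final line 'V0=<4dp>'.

(0,0): Delta=1.0000 Bond=-166.8598
V0=-4.8598

The replicating-portfolio and risk-neutral prices coincide; use p* = (1.07−0.88)/(1.5−0.88) = 0.3065 for the latter.
At expiry t=1: V(1,0)=-35.9800, V(1,1)=64.4600
Node (0,0) S=162.0000: V=(p*·64.4600+(1−p*)·-35.9800)/1.07=-4.8598; Δ=(64.4600−-35.9800)/(243.0000−142.5600)=1.0000; B=V−Δ·S=-166.8598
Each (Δ,B) replicates both successor values, so the strategy is self-financing and V0 is arbitrage-free.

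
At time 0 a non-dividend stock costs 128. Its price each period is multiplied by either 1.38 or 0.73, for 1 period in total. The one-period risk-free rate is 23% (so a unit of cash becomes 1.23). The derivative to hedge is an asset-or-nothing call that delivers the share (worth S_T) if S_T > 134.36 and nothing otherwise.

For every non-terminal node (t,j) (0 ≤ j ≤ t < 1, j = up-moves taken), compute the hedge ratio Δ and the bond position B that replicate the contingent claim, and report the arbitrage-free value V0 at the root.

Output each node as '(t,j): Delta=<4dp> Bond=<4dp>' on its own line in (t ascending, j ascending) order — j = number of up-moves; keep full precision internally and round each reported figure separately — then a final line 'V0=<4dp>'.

(0,0): Delta=2.1231 Bond=-161.2848
V0=110.4690

Since d<R<u, set p* = (R−d)/(u−d) = 0.7692; price each node as the discounted p*-expectation of its children.
Payoff layer (t=1): V(1,0)=0.0000, V(1,1)=176.6400
  t=0,j=0: stock 128.0000 → up 176.6400 (V=176.6400), down 93.4400 (V=0.0000). Price 110.4690; hedge Δ=2.1231, bond B=-161.2848.
Root portfolio cost Δ·128+B reproduces V0=110.4690.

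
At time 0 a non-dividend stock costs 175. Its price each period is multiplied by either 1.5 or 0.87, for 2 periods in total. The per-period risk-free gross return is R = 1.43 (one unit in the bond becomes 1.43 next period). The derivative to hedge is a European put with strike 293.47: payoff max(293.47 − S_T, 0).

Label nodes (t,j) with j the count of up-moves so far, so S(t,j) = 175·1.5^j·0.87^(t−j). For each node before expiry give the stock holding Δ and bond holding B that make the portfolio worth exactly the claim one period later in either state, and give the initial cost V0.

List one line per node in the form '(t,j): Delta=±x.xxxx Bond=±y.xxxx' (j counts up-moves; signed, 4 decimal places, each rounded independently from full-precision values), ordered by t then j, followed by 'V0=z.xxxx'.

(0,0): Delta=-0.4346 Bond=83.3170
(1,0): Delta=-1.0000 Bond=205.2238
(1,1): Delta=-0.3936 Bond=108.3833
V0=7.2601

The replicating-portfolio and risk-neutral prices coincide; use p* = (1.43−0.87)/(1.5−0.87) = 0.8889 for the latter.
Terminal payoffs: V(2,0)=161.0125, V(2,1)=65.0950, V(2,2)=0.0000
  t=1,j=0: stock 152.2500 → up 228.3750 (V=65.0950), down 132.4575 (V=161.0125). Price 52.9738; hedge Δ=-1.0000, bond B=205.2238.
  t=1,j=1: stock 262.5000 → up 393.7500 (V=0.0000), down 228.3750 (V=65.0950). Price 5.0579; hedge Δ=-0.3936, bond B=108.3833.
  t=0,j=0: stock 175.0000 → up 262.5000 (V=5.0579), down 152.2500 (V=52.9738). Price 7.2601; hedge Δ=-0.4346, bond B=83.3170.
Self-financing check: at every node Δ·S+B equals the discounted successor values.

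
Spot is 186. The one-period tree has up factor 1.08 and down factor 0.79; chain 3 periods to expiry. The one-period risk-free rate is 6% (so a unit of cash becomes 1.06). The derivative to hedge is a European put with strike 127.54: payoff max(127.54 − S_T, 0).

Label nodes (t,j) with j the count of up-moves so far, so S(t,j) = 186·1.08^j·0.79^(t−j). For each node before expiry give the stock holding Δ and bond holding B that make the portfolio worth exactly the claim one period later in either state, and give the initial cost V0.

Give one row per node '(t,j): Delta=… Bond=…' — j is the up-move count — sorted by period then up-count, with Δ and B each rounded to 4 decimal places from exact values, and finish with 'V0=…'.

(0,0): Delta=-0.0072 Bond=1.3810
(1,0): Delta=-0.0961 Bond=14.5271
(1,1): Delta=-0.0024 Bond=0.4962
(2,0): Delta=-1.0000 Bond=120.3208
(2,1): Delta=-0.0472 Bond=7.6267
(2,2): Delta=0.0000 Bond=0.0000
V0=0.0341

No-arbitrage ⇒ martingale measure with p* = (R−d)/(u−d) = 0.9310.
Payoff layer (t=3): V(3,0)=35.8347, V(3,1)=2.1708, V(3,2)=0.0000, V(3,3)=0.0000
  t=2,j=0: stock 116.0826 → up 125.3692 (V=2.1708), down 91.7053 (V=35.8347). Price 4.2382; hedge Δ=-1.0000, bond B=120.3208.
  t=2,j=1: stock 158.6952 → up 171.3908 (V=0.0000), down 125.3692 (V=2.1708). Price 0.1412; hedge Δ=-0.0472, bond B=7.6267.
  t=2,j=2: stock 216.9504 → up 234.3064 (V=0.0000), down 171.3908 (V=0.0000). Price 0.0000; hedge Δ=0.0000, bond B=0.0000.
  t=1,j=0: stock 146.9400 → up 158.6952 (V=0.1412), down 116.0826 (V=4.2382). Price 0.3998; hedge Δ=-0.0961, bond B=14.5271.
  t=1,j=1: stock 200.8800 → up 216.9504 (V=0.0000), down 158.6952 (V=0.1412). Price 0.0092; hedge Δ=-0.0024, bond B=0.4962.
  t=0,j=0: stock 186.0000 → up 200.8800 (V=0.0092), down 146.9400 (V=0.3998). Price 0.0341; hedge Δ=-0.0072, bond B=1.3810.
Self-financing check: at every node Δ·S+B equals the discounted successor values.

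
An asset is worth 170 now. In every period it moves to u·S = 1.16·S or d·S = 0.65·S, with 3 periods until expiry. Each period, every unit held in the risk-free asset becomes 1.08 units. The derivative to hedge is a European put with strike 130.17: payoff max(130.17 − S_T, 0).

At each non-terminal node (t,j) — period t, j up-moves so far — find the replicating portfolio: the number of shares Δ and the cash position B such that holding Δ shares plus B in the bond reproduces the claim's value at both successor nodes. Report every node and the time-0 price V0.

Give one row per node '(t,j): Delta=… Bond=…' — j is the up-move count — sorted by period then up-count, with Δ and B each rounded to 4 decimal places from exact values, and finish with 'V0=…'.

Risk-neutral probability p* = (R−d)/(u−d) = (1.08−0.65)/(1.16−0.65) = 0.8431.
At expiry t=3: V(3,0)=83.4837, V(3,1)=46.8530, V(3,2)=0.0000, V(3,3)=0.0000
  t=2,j=0: stock 71.8250 → up 83.3170 (V=46.8530), down 46.6863 (V=83.4837). Price 48.7028; hedge Δ=-1.0000, bond B=120.5278.
  t=2,j=1: stock 128.1800 → up 148.6888 (V=0.0000), down 83.3170 (V=46.8530). Price 6.8051; hedge Δ=-0.7167, bond B=98.6737.
  t=2,j=2: stock 228.7520 → up 265.3523 (V=0.0000), down 148.6888 (V=0.0000). Price 0.0000; hedge Δ=0.0000, bond B=0.0000.
  t=1,j=0: stock 110.5000 → up 128.1800 (V=6.8051), down 71.8250 (V=48.7028). Price 12.3864; hedge Δ=-0.7435, bond B=94.5387.
  t=1,j=1: stock 197.2000 → up 228.7520 (V=0.0000), down 128.1800 (V=6.8051). Price 0.9884; hedge Δ=-0.0677, bond B=14.3317.
  t=0,j=0: stock 170.0000 → up 197.2000 (V=0.9884), down 110.5000 (V=12.3864). Price 2.5707; hedge Δ=-0.1315, bond B=24.9196.
The time-0 hedge costs 2.5707, which is the no-arbitrage price.

(0,0): Delta=-0.1315 Bond=24.9196
(1,0): Delta=-0.7435 Bond=94.5387
(1,1): Delta=-0.0677 Bond=14.3317
(2,0): Delta=-1.0000 Bond=120.5278
(2,1): Delta=-0.7167 Bond=98.6737
(2,2): Delta=0.0000 Bond=0.0000
V0=2.5707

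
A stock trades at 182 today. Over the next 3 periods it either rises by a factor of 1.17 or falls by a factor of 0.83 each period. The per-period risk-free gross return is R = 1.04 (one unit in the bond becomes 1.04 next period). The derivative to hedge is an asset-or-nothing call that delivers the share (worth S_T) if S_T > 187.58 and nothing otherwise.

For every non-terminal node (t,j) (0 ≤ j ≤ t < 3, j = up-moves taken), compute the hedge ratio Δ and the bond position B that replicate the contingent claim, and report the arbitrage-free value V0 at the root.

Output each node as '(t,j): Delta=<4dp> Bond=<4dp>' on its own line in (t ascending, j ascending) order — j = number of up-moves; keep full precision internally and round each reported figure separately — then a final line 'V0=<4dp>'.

The replicating-portfolio and risk-neutral prices coincide; use p* = (1.04−0.83)/(1.17−0.83) = 0.6176 for the latter.
Payoff layer (t=3): V(3,0)=0.0000, V(3,1)=0.0000, V(3,2)=206.7860, V(3,3)=291.4936
(2,0): S=125.3798. Δ = (V_up−V_dn)/(S_up−S_dn) = (0.0000−0.0000)/(146.6944−104.0652) = 0.0000. V = [p*·0.0000 + (1−p*)·0.0000]/1.04 = 0.0000. B = V − Δ·S = 0.0000.
(2,1): S=176.7402. Δ = (V_up−V_dn)/(S_up−S_dn) = (206.7860−0.0000)/(206.7860−146.6944) = 3.4412. V = [p*·206.7860 + (1−p*)·0.0000]/1.04 = 122.8084. B = V − Δ·S = -485.3858.
(2,2): S=249.1398. Δ = (V_up−V_dn)/(S_up−S_dn) = (291.4936−206.7860)/(291.4936−206.7860) = 1.0000. V = [p*·291.4936 + (1−p*)·206.7860]/1.04 = 249.1398. B = V − Δ·S = 0.0000.
(1,0): S=151.0600. Δ = (V_up−V_dn)/(S_up−S_dn) = (122.8084−0.0000)/(176.7402−125.3798) = 2.3911. V = [p*·122.8084 + (1−p*)·0.0000]/1.04 = 72.9349. B = V − Δ·S = -288.2664.
(1,1): S=212.9400. Δ = (V_up−V_dn)/(S_up−S_dn) = (249.1398−122.8084)/(249.1398−176.7402) = 1.7449. V = [p*·249.1398 + (1−p*)·122.8084]/1.04 = 193.1121. B = V − Δ·S = -178.4507.
(0,0): S=182.0000. Δ = (V_up−V_dn)/(S_up−S_dn) = (193.1121−72.9349)/(212.9400−151.0600) = 1.9421. V = [p*·193.1121 + (1−p*)·72.9349]/1.04 = 141.5019. B = V − Δ·S = -211.9606.
Each (Δ,B) replicates both successor values, so the strategy is self-financing and V0 is arbitrage-free.

(0,0): Delta=1.9421 Bond=-211.9606
(1,0): Delta=2.3911 Bond=-288.2664
(1,1): Delta=1.7449 Bond=-178.4507
(2,0): Delta=0.0000 Bond=0.0000
(2,1): Delta=3.4412 Bond=-485.3858
(2,2): Delta=1.0000 Bond=0.0000
V0=141.5019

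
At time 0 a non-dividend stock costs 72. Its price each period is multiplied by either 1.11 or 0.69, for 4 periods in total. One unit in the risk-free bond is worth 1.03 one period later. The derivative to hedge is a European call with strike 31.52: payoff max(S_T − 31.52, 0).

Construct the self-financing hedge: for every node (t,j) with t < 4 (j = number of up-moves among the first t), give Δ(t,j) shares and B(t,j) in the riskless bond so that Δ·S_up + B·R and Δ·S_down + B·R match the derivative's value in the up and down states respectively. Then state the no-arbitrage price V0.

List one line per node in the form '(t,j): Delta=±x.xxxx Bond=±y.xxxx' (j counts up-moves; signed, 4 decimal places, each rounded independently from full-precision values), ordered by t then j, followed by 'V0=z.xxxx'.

(0,0): Delta=0.9839 Bond=-26.7221
(1,0): Delta=0.9104 Bond=-23.8713
(1,1): Delta=0.9946 Bond=-28.3832
(2,0): Delta=0.5850 Bond=-13.4327
(2,1): Delta=0.9580 Bond=-27.2121
(2,2): Delta=1.0000 Bond=-29.7106
(3,0): Delta=0.0000 Bond=0.0000
(3,1): Delta=0.6705 Bond=-17.0911
(3,2): Delta=1.0000 Bond=-30.6019
(3,3): Delta=1.0000 Bond=-30.6019
V0=44.1174

The replicating-portfolio and risk-neutral prices coincide; use p* = (1.03−0.69)/(1.11−0.69) = 0.8095 for the latter.
At expiry t=4: V(4,0)=0.0000, V(4,1)=0.0000, V(4,2)=10.7154, V(4,3)=36.4239, V(4,4)=77.7811
Node (3,0) S=23.6526: V=(p*·0.0000+(1−p*)·0.0000)/1.03=0.0000; Δ=(0.0000−0.0000)/(26.2544−16.3203)=0.0000; B=V−Δ·S=0.0000
Node (3,1) S=38.0499: V=(p*·10.7154+(1−p*)·0.0000)/1.03=8.4217; Δ=(10.7154−0.0000)/(42.2354−26.2544)=0.6705; B=V−Δ·S=-17.0911
Node (3,2) S=61.2107: V=(p*·36.4239+(1−p*)·10.7154)/1.03=30.6088; Δ=(36.4239−10.7154)/(67.9439−42.2354)=1.0000; B=V−Δ·S=-30.6019
Node (3,3) S=98.4694: V=(p*·77.7811+(1−p*)·36.4239)/1.03=67.8675; Δ=(77.7811−36.4239)/(109.3011−67.9439)=1.0000; B=V−Δ·S=-30.6019
Node (2,0) S=34.2792: V=(p*·8.4217+(1−p*)·0.0000)/1.03=6.6190; Δ=(8.4217−0.0000)/(38.0499−23.6526)=0.5850; B=V−Δ·S=-13.4327
Node (2,1) S=55.1448: V=(p*·30.6088+(1−p*)·8.4217)/1.03=25.6143; Δ=(30.6088−8.4217)/(61.2107−38.0499)=0.9580; B=V−Δ·S=-27.2121
Node (2,2) S=88.7112: V=(p*·67.8675+(1−p*)·30.6088)/1.03=59.0006; Δ=(67.8675−30.6088)/(98.4694−61.2107)=1.0000; B=V−Δ·S=-29.7106
Node (1,0) S=49.6800: V=(p*·25.6143+(1−p*)·6.6190)/1.03=21.3554; Δ=(25.6143−6.6190)/(55.1448−34.2792)=0.9104; B=V−Δ·S=-23.8713
Node (1,1) S=79.9200: V=(p*·59.0006+(1−p*)·25.6143)/1.03=51.1080; Δ=(59.0006−25.6143)/(88.7112−55.1448)=0.9946; B=V−Δ·S=-28.3832
Node (0,0) S=72.0000: V=(p*·51.1080+(1−p*)·21.3554)/1.03=44.1174; Δ=(51.1080−21.3554)/(79.9200−49.6800)=0.9839; B=V−Δ·S=-26.7221
Check: Δ(0,0)·S0 + B(0,0) = 44.1174 = V0.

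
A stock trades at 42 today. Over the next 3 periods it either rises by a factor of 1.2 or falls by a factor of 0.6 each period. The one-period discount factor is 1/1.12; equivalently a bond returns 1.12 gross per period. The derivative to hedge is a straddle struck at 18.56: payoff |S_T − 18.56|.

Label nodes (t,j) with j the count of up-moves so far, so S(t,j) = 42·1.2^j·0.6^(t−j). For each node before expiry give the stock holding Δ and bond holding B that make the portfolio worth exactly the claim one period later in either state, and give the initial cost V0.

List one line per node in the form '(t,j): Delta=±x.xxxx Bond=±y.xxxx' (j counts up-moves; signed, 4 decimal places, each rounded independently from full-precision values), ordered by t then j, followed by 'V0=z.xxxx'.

The replicating-portfolio and risk-neutral prices coincide; use p* = (1.12−0.6)/(1.2−0.6) = 0.8667 for the latter.
Payoff layer (t=3): V(3,0)=9.4880, V(3,1)=0.4160, V(3,2)=17.7280, V(3,3)=54.0160
(2,0): S=15.1200. Δ = (V_up−V_dn)/(S_up−S_dn) = (0.4160−9.4880)/(18.1440−9.0720) = -1.0000. V = [p*·0.4160 + (1−p*)·9.4880]/1.12 = 1.4514. B = V − Δ·S = 16.5714.
(2,1): S=30.2400. Δ = (V_up−V_dn)/(S_up−S_dn) = (17.7280−0.4160)/(36.2880−18.1440) = 0.9541. V = [p*·17.7280 + (1−p*)·0.4160]/1.12 = 13.7676. B = V − Δ·S = -15.0857.
(2,2): S=60.4800. Δ = (V_up−V_dn)/(S_up−S_dn) = (54.0160−17.7280)/(72.5760−36.2880) = 1.0000. V = [p*·54.0160 + (1−p*)·17.7280]/1.12 = 43.9086. B = V − Δ·S = -16.5714.
(1,0): S=25.2000. Δ = (V_up−V_dn)/(S_up−S_dn) = (13.7676−1.4514)/(30.2400−15.1200) = 0.8146. V = [p*·13.7676 + (1−p*)·1.4514]/1.12 = 10.8263. B = V − Δ·S = -9.7007.
(1,1): S=50.4000. Δ = (V_up−V_dn)/(S_up−S_dn) = (43.9086−13.7676)/(60.4800−30.2400) = 0.9967. V = [p*·43.9086 + (1−p*)·13.7676]/1.12 = 35.6159. B = V − Δ·S = -14.6190.
(0,0): S=42.0000. Δ = (V_up−V_dn)/(S_up−S_dn) = (35.6159−10.8263)/(50.4000−25.2000) = 0.9837. V = [p*·35.6159 + (1−p*)·10.8263]/1.12 = 28.8487. B = V − Δ·S = -12.4672.
Check: Δ(0,0)·S0 + B(0,0) = 28.8487 = V0.

(0,0): Delta=0.9837 Bond=-12.4672
(1,0): Delta=0.8146 Bond=-9.7007
(1,1): Delta=0.9967 Bond=-14.6190
(2,0): Delta=-1.0000 Bond=16.5714
(2,1): Delta=0.9541 Bond=-15.0857
(2,2): Delta=1.0000 Bond=-16.5714
V0=28.8487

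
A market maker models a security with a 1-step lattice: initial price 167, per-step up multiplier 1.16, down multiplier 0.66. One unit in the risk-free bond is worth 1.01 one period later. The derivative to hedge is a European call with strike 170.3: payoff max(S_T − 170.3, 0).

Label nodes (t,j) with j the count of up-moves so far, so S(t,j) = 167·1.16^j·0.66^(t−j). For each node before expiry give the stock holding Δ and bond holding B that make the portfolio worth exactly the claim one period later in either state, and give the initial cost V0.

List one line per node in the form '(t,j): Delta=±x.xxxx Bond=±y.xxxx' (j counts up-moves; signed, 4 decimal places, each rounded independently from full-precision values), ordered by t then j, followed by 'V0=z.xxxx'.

No-arbitrage ⇒ martingale measure with p* = (R−d)/(u−d) = 0.7000.
Terminal payoffs: V(1,0)=0.0000, V(1,1)=23.4200
  t=0,j=0: stock 167.0000 → up 193.7200 (V=23.4200), down 110.2200 (V=0.0000). Price 16.2317; hedge Δ=0.2805, bond B=-30.6083.
Root portfolio cost Δ·167+B reproduces V0=16.2317.

(0,0): Delta=0.2805 Bond=-30.6083
V0=16.2317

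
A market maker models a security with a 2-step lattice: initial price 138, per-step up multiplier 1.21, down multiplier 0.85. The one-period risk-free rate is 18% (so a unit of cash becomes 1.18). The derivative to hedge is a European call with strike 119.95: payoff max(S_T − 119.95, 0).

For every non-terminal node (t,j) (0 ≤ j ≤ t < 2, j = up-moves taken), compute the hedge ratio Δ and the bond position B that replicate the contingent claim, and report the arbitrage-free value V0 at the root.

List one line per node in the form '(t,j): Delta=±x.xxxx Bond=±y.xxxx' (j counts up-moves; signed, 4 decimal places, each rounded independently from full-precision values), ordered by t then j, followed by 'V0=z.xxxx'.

(0,0): Delta=0.9712 Bond=-82.0738
(1,0): Delta=0.5206 Bond=-43.9867
(1,1): Delta=1.0000 Bond=-101.6525
V0=51.9547

Risk-neutral probability p* = (R−d)/(u−d) = (1.18−0.85)/(1.21−0.85) = 0.9167.
Terminal values V(2,·): V(2,0)=0.0000, V(2,1)=21.9830, V(2,2)=82.0958
(1,0): S=117.3000. Δ = (V_up−V_dn)/(S_up−S_dn) = (21.9830−0.0000)/(141.9330−99.7050) = 0.5206. V = [p*·21.9830 + (1−p*)·0.0000]/1.18 = 17.0772. B = V − Δ·S = -43.9867.
(1,1): S=166.9800. Δ = (V_up−V_dn)/(S_up−S_dn) = (82.0958−21.9830)/(202.0458−141.9330) = 1.0000. V = [p*·82.0958 + (1−p*)·21.9830]/1.18 = 65.3275. B = V − Δ·S = -101.6525.
(0,0): S=138.0000. Δ = (V_up−V_dn)/(S_up−S_dn) = (65.3275−17.0772)/(166.9800−117.3000) = 0.9712. V = [p*·65.3275 + (1−p*)·17.0772]/1.18 = 51.9547. B = V − Δ·S = -82.0738.
Self-financing check: at every node Δ·S+B equals the discounted successor values.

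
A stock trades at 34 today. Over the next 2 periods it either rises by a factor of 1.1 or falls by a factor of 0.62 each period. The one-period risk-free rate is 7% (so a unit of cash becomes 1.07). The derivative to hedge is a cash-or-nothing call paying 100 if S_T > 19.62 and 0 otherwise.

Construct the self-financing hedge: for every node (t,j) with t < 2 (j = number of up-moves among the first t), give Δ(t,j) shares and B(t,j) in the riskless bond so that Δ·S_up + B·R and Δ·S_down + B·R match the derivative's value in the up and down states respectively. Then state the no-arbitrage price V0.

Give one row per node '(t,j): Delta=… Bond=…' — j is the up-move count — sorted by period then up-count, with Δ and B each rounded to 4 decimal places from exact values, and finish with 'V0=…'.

(0,0): Delta=0.3579 Bond=74.8337
(1,0): Delta=9.8830 Bond=-120.7165
(1,1): Delta=0.0000 Bond=93.4579
V0=87.0027

Under the risk-neutral measure, an up-move has probability p* = (R−d)/(u−d) = 0.9375 and values discount at R = 1.07.
Payoff layer (t=2): V(2,0)=0.0000, V(2,1)=100.0000, V(2,2)=100.0000
Node (1,0) S=21.0800: V=(p*·100.0000+(1−p*)·0.0000)/1.07=87.6168; Δ=(100.0000−0.0000)/(23.1880−13.0696)=9.8830; B=V−Δ·S=-120.7165
Node (1,1) S=37.4000: V=(p*·100.0000+(1−p*)·100.0000)/1.07=93.4579; Δ=(100.0000−100.0000)/(41.1400−23.1880)=0.0000; B=V−Δ·S=93.4579
Node (0,0) S=34.0000: V=(p*·93.4579+(1−p*)·87.6168)/1.07=87.0027; Δ=(93.4579−87.6168)/(37.4000−21.0800)=0.3579; B=V−Δ·S=74.8337
Self-financing check: at every node Δ·S+B equals the discounted successor values.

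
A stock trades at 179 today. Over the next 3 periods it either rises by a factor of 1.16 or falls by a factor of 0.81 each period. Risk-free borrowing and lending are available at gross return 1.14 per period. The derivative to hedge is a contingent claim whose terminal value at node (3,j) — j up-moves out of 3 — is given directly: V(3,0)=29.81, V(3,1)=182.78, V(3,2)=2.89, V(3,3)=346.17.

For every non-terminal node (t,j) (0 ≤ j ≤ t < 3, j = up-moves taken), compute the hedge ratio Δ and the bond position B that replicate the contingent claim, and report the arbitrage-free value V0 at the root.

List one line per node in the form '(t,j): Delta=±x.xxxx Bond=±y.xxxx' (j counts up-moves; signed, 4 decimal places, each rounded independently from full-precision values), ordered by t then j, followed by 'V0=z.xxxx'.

Since d<R<u, set p* = (R−d)/(u−d) = 0.9429; price each node as the discounted p*-expectation of its children.
Terminal payoffs: V(3,0)=29.8100, V(3,1)=182.7800, V(3,2)=2.8900, V(3,3)=346.1700
  t=2,j=0: stock 117.4419 → up 136.2326 (V=182.7800), down 95.1279 (V=29.8100). Price 152.6657; hedge Δ=3.7215, bond B=-284.3915.
  t=2,j=1: stock 168.1884 → up 195.0985 (V=2.8900), down 136.2326 (V=182.7800). Price 11.5521; hedge Δ=-3.0559, bond B=525.5236.
  t=2,j=2: stock 240.8624 → up 279.4004 (V=346.1700), down 195.0985 (V=2.8900). Price 286.4509; hedge Δ=4.0720, bond B=-694.3491.
  t=1,j=0: stock 144.9900 → up 168.1884 (V=11.5521), down 117.4419 (V=152.6657). Price 17.2068; hedge Δ=-2.7808, bond B=420.3883.
  t=1,j=1: stock 207.6400 → up 240.8624 (V=286.4509), down 168.1884 (V=11.5521). Price 237.4933; hedge Δ=3.7826, bond B=-547.9317.
  t=0,j=0: stock 179.0000 → up 207.6400 (V=237.4933), down 144.9900 (V=17.2068). Price 197.2855; hedge Δ=3.5161, bond B=-432.1045.
Check: Δ(0,0)·S0 + B(0,0) = 197.2855 = V0.

(0,0): Delta=3.5161 Bond=-432.1045
(1,0): Delta=-2.7808 Bond=420.3883
(1,1): Delta=3.7826 Bond=-547.9317
(2,0): Delta=3.7215 Bond=-284.3915
(2,1): Delta=-3.0559 Bond=525.5236
(2,2): Delta=4.0720 Bond=-694.3491
V0=197.2855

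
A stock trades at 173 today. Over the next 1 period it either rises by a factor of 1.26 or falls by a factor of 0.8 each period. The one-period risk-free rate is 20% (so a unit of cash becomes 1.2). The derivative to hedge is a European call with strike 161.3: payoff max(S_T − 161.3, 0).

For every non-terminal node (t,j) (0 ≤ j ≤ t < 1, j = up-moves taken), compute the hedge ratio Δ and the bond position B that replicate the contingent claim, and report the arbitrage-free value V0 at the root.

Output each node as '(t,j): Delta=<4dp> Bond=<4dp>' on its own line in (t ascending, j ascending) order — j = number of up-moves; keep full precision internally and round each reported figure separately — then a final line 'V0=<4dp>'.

(0,0): Delta=0.7122 Bond=-82.1449
V0=41.0725

No-arbitrage ⇒ martingale measure with p* = (R−d)/(u−d) = 0.8696.
At expiry t=1: V(1,0)=0.0000, V(1,1)=56.6800
  t=0,j=0: stock 173.0000 → up 217.9800 (V=56.6800), down 138.4000 (V=0.0000). Price 41.0725; hedge Δ=0.7122, bond B=-82.1449.
Each (Δ,B) replicates both successor values, so the strategy is self-financing and V0 is arbitrage-free.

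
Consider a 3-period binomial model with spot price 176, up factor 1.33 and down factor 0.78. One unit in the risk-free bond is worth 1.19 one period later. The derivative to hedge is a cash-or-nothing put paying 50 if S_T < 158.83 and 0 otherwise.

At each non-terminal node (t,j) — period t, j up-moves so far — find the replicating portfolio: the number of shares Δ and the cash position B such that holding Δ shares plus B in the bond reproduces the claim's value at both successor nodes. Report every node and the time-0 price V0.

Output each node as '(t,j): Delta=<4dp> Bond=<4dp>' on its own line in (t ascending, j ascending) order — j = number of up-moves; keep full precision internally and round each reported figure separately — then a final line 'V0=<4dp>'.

(0,0): Delta=-0.1384 Bond=29.1517
(1,0): Delta=-0.4148 Bond=72.6358
(1,1): Delta=-0.0831 Bond=21.7335
(2,0): Delta=0.0000 Bond=42.0168
(2,1): Delta=-0.4979 Bond=101.6043
(2,2): Delta=0.0000 Bond=0.0000
V0=4.7887

Since d<R<u, set p* = (R−d)/(u−d) = 0.7455; price each node as the discounted p*-expectation of its children.
At expiry t=3: V(3,0)=50.0000, V(3,1)=50.0000, V(3,2)=0.0000, V(3,3)=0.0000
(2,0): S=107.0784. Δ = (V_up−V_dn)/(S_up−S_dn) = (50.0000−50.0000)/(142.4143−83.5212) = 0.0000. V = [p*·50.0000 + (1−p*)·50.0000]/1.19 = 42.0168. B = V − Δ·S = 42.0168.
(2,1): S=182.5824. Δ = (V_up−V_dn)/(S_up−S_dn) = (0.0000−50.0000)/(242.8346−142.4143) = -0.4979. V = [p*·0.0000 + (1−p*)·50.0000]/1.19 = 10.6952. B = V − Δ·S = 101.6043.
(2,2): S=311.3264. Δ = (V_up−V_dn)/(S_up−S_dn) = (0.0000−0.0000)/(414.0641−242.8346) = 0.0000. V = [p*·0.0000 + (1−p*)·0.0000]/1.19 = 0.0000. B = V − Δ·S = 0.0000.
(1,0): S=137.2800. Δ = (V_up−V_dn)/(S_up−S_dn) = (10.6952−42.0168)/(182.5824−107.0784) = -0.4148. V = [p*·10.6952 + (1−p*)·42.0168]/1.19 = 15.6874. B = V − Δ·S = 72.6358.
(1,1): S=234.0800. Δ = (V_up−V_dn)/(S_up−S_dn) = (0.0000−10.6952)/(311.3264−182.5824) = -0.0831. V = [p*·0.0000 + (1−p*)·10.6952]/1.19 = 2.2877. B = V − Δ·S = 21.7335.
(0,0): S=176.0000. Δ = (V_up−V_dn)/(S_up−S_dn) = (2.2877−15.6874)/(234.0800−137.2800) = -0.1384. V = [p*·2.2877 + (1−p*)·15.6874]/1.19 = 4.7887. B = V − Δ·S = 29.1517.
Each (Δ,B) replicates both successor values, so the strategy is self-financing and V0 is arbitrage-free.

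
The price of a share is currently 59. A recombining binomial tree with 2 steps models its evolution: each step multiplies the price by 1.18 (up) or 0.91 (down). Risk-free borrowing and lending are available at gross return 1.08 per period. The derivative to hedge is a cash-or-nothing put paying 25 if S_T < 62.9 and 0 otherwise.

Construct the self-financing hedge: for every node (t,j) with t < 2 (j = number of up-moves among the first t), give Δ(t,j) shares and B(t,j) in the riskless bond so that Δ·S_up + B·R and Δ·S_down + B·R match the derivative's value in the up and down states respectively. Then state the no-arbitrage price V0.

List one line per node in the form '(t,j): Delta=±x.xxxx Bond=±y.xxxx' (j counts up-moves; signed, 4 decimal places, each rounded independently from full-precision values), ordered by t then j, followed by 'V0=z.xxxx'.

The replicating-portfolio and risk-neutral prices coincide; use p* = (1.08−0.91)/(1.18−0.91) = 0.6296 for the latter.
Terminal payoffs: V(2,0)=25.0000, V(2,1)=0.0000, V(2,2)=0.0000
(1,0): S=53.6900. Δ = (V_up−V_dn)/(S_up−S_dn) = (0.0000−25.0000)/(63.3542−48.8579) = -1.7246. V = [p*·0.0000 + (1−p*)·25.0000]/1.08 = 8.5734. B = V − Δ·S = 101.1660.
(1,1): S=69.6200. Δ = (V_up−V_dn)/(S_up−S_dn) = (0.0000−0.0000)/(82.1516−63.3542) = 0.0000. V = [p*·0.0000 + (1−p*)·0.0000]/1.08 = 0.0000. B = V − Δ·S = 0.0000.
(0,0): S=59.0000. Δ = (V_up−V_dn)/(S_up−S_dn) = (0.0000−8.5734)/(69.6200−53.6900) = -0.5382. V = [p*·0.0000 + (1−p*)·8.5734]/1.08 = 2.9401. B = V − Δ·S = 34.6934.
Check: Δ(0,0)·S0 + B(0,0) = 2.9401 = V0.

(0,0): Delta=-0.5382 Bond=34.6934
(1,0): Delta=-1.7246 Bond=101.1660
(1,1): Delta=0.0000 Bond=0.0000
V0=2.9401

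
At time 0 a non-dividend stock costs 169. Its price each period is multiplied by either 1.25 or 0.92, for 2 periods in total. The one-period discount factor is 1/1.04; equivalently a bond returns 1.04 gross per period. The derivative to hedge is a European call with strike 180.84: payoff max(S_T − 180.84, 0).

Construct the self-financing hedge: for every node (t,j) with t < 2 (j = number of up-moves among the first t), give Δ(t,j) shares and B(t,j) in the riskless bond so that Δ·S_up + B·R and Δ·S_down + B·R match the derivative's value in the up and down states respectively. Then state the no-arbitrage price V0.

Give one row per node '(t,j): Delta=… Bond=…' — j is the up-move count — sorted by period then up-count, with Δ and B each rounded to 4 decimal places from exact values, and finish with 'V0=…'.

(0,0): Delta=0.5853 Bond=-82.9587
(1,0): Delta=0.2633 Bond=-36.2156
(1,1): Delta=1.0000 Bond=-173.8846
V0=15.9552

The replicating-portfolio and risk-neutral prices coincide; use p* = (1.04−0.92)/(1.25−0.92) = 0.3636 for the latter.
Terminal payoffs: V(2,0)=0.0000, V(2,1)=13.5100, V(2,2)=83.2225
Node (1,0) S=155.4800: V=(p*·13.5100+(1−p*)·0.0000)/1.04=4.7238; Δ=(13.5100−0.0000)/(194.3500−143.0416)=0.2633; B=V−Δ·S=-36.2156
Node (1,1) S=211.2500: V=(p*·83.2225+(1−p*)·13.5100)/1.04=37.3654; Δ=(83.2225−13.5100)/(264.0625−194.3500)=1.0000; B=V−Δ·S=-173.8846
Node (0,0) S=169.0000: V=(p*·37.3654+(1−p*)·4.7238)/1.04=15.9552; Δ=(37.3654−4.7238)/(211.2500−155.4800)=0.5853; B=V−Δ·S=-82.9587
Each (Δ,B) replicates both successor values, so the strategy is self-financing and V0 is arbitrage-free.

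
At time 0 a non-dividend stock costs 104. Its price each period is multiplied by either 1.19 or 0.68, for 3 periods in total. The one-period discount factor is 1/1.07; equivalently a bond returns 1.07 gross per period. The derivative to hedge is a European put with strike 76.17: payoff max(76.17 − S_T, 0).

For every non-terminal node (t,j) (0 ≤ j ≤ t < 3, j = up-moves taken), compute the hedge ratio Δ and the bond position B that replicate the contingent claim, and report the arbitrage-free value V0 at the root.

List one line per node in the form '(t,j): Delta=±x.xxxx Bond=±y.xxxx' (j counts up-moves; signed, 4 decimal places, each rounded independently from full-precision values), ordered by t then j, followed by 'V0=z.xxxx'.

(0,0): Delta=-0.1346 Bond=16.4266
(1,0): Delta=-0.5249 Bond=45.1771
(1,1): Delta=-0.0660 Bond=9.0840
(2,0): Delta=-1.0000 Bond=71.1869
(2,1): Delta=-0.4414 Bond=41.3095
(2,2): Delta=0.0000 Bond=0.0000
V0=2.4262

Under the risk-neutral measure, an up-move has probability p* = (R−d)/(u−d) = 0.7647 and values discount at R = 1.07.
Payoff layer (t=3): V(3,0)=43.4691, V(3,1)=18.9434, V(3,2)=0.0000, V(3,3)=0.0000
(2,0): S=48.0896. Δ = (V_up−V_dn)/(S_up−S_dn) = (18.9434−43.4691)/(57.2266−32.7009) = -1.0000. V = [p*·18.9434 + (1−p*)·43.4691]/1.07 = 23.0973. B = V − Δ·S = 71.1869.
(2,1): S=84.1568. Δ = (V_up−V_dn)/(S_up−S_dn) = (0.0000−18.9434)/(100.1466−57.2266) = -0.4414. V = [p*·0.0000 + (1−p*)·18.9434]/1.07 = 4.1657. B = V − Δ·S = 41.3095.
(2,2): S=147.2744. Δ = (V_up−V_dn)/(S_up−S_dn) = (0.0000−0.0000)/(175.2565−100.1466) = 0.0000. V = [p*·0.0000 + (1−p*)·0.0000]/1.07 = 0.0000. B = V − Δ·S = 0.0000.
(1,0): S=70.7200. Δ = (V_up−V_dn)/(S_up−S_dn) = (4.1657−23.0973)/(84.1568−48.0896) = -0.5249. V = [p*·4.1657 + (1−p*)·23.0973]/1.07 = 8.0562. B = V − Δ·S = 45.1771.
(1,1): S=123.7600. Δ = (V_up−V_dn)/(S_up−S_dn) = (0.0000−4.1657)/(147.2744−84.1568) = -0.0660. V = [p*·0.0000 + (1−p*)·4.1657]/1.07 = 0.9160. B = V − Δ·S = 9.0840.
(0,0): S=104.0000. Δ = (V_up−V_dn)/(S_up−S_dn) = (0.9160−8.0562)/(123.7600−70.7200) = -0.1346. V = [p*·0.9160 + (1−p*)·8.0562]/1.07 = 2.4262. B = V − Δ·S = 16.4266.
The time-0 hedge costs 2.4262, which is the no-arbitrage price.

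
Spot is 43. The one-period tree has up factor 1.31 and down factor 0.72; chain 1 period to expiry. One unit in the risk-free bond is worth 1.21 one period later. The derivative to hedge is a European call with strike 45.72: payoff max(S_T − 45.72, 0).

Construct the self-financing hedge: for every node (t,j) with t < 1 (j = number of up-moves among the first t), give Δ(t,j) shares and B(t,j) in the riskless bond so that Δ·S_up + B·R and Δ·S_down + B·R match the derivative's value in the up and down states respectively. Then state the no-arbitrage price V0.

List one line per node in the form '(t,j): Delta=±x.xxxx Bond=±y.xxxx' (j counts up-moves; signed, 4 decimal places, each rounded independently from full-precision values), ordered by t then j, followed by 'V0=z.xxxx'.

No-arbitrage ⇒ martingale measure with p* = (R−d)/(u−d) = 0.8305.
Terminal payoffs: V(1,0)=0.0000, V(1,1)=10.6100
Node (0,0) S=43.0000: V=(p*·10.6100+(1−p*)·0.0000)/1.21=7.2824; Δ=(10.6100−0.0000)/(56.3300−30.9600)=0.4182; B=V−Δ·S=-10.7007
Root portfolio cost Δ·43+B reproduces V0=7.2824.

(0,0): Delta=0.4182 Bond=-10.7007
V0=7.2824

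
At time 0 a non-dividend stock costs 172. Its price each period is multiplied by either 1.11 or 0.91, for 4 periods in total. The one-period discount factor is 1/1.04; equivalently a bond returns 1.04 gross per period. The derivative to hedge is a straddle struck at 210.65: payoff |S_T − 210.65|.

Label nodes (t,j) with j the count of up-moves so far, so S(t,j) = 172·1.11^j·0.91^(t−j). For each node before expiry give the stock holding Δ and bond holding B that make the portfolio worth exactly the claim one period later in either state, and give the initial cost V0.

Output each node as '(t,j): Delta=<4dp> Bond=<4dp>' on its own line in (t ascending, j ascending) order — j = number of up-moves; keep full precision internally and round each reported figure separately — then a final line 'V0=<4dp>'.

Risk-neutral probability p* = (R−d)/(u−d) = (1.04−0.91)/(1.11−0.91) = 0.6500.
Terminal payoffs: V(4,0)=92.7011, V(4,1)=66.7782, V(4,2)=35.1581, V(4,3)=3.4116, V(4,4)=50.4581
Node (3,0) S=129.6142: V=(p*·66.7782+(1−p*)·92.7011)/1.04=72.9339; Δ=(66.7782−92.7011)/(143.8718−117.9489)=-1.0000; B=V−Δ·S=202.5481
Node (3,1) S=158.1009: V=(p*·35.1581+(1−p*)·66.7782)/1.04=44.4472; Δ=(35.1581−66.7782)/(175.4919−143.8718)=-1.0000; B=V−Δ·S=202.5481
Node (3,2) S=192.8483: V=(p*·3.4116+(1−p*)·35.1581)/1.04=13.9643; Δ=(3.4116−35.1581)/(214.0616−175.4919)=-0.8231; B=V−Δ·S=172.6965
Node (3,3) S=235.2325: V=(p*·50.4581+(1−p*)·3.4116)/1.04=32.6845; Δ=(50.4581−3.4116)/(261.1081−214.0616)=1.0000; B=V−Δ·S=-202.5481
Node (2,0) S=142.4332: V=(p*·44.4472+(1−p*)·72.9339)/1.04=52.3246; Δ=(44.4472−72.9339)/(158.1009−129.6142)=-1.0000; B=V−Δ·S=194.7578
Node (2,1) S=173.7372: V=(p*·13.9643+(1−p*)·44.4472)/1.04=23.6859; Δ=(13.9643−44.4472)/(192.8483−158.1009)=-0.8773; B=V−Δ·S=176.1006
Node (2,2) S=211.9212: V=(p*·32.6845+(1−p*)·13.9643)/1.04=25.1273; Δ=(32.6845−13.9643)/(235.2325−192.8483)=0.4417; B=V−Δ·S=-68.4735
Node (1,0) S=156.5200: V=(p*·23.6859+(1−p*)·52.3246)/1.04=32.4129; Δ=(23.6859−52.3246)/(173.7372−142.4332)=-0.9149; B=V−Δ·S=175.6063
Node (1,1) S=190.9200: V=(p*·25.1273+(1−p*)·23.6859)/1.04=23.6758; Δ=(25.1273−23.6859)/(211.9212−173.7372)=0.0377; B=V−Δ·S=16.4687
Node (0,0) S=172.0000: V=(p*·23.6758+(1−p*)·32.4129)/1.04=25.7055; Δ=(23.6758−32.4129)/(190.9200−156.5200)=-0.2540; B=V−Δ·S=69.3912
The time-0 hedge costs 25.7055, which is the no-arbitrage price.

(0,0): Delta=-0.2540 Bond=69.3912
(1,0): Delta=-0.9149 Bond=175.6063
(1,1): Delta=0.0377 Bond=16.4687
(2,0): Delta=-1.0000 Bond=194.7578
(2,1): Delta=-0.8773 Bond=176.1006
(2,2): Delta=0.4417 Bond=-68.4735
(3,0): Delta=-1.0000 Bond=202.5481
(3,1): Delta=-1.0000 Bond=202.5481
(3,2): Delta=-0.8231 Bond=172.6965
(3,3): Delta=1.0000 Bond=-202.5481
V0=25.7055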